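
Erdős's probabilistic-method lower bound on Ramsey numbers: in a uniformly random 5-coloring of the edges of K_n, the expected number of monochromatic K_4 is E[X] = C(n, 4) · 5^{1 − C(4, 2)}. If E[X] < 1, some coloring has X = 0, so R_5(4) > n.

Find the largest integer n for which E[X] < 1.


We need C(n, 4) · 5^{1 − 6} < 1, i.e. C(n, 4) < 5^{6 − 1} = 3125.
Check values of n near the boundary:
  n = 12: C(12, 4) = 495; 495 < 3125? YES
  n = 13: C(13, 4) = 715; 715 < 3125? YES
  n = 14: C(14, 4) = 1001; 1001 < 3125? YES
  n = 15: C(15, 4) = 1365; 1365 < 3125? YES
  n = 16: C(16, 4) = 1820; 1820 < 3125? YES
  n = 17: C(17, 4) = 2380; 2380 < 3125? YES
  n = 18: C(18, 4) = 3060; 3060 < 3125? YES
  n = 19: C(19, 4) = 3876; 3876 < 3125? NO
The largest n with C(n, 4) < 3125 is n = 18 (where E[X] = 612/625 ≈ 0.9792000). Hence R_5(4) > 18, i.e. R_5(4) ≥ 19.

Largest n = 18; hence R_5(4) > 18.


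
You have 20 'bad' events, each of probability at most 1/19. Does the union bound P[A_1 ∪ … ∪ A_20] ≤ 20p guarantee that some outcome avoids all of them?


Union bound: P[∪_{i=1}^{20} A_i] ≤ Σ_i P[A_i] ≤ 20·p = 20·(1/19) = 20/19.
Numerically: 20/19 ≈ 1.052632.
Is 20/19 < 1? NO.
Since the bound 20/19 is ≥ 1, the union bound is uninformative here; it does NOT by itself certify existence.

20·p = 20/19 ≈ 1.052632; existence NOT certified by the union bound.


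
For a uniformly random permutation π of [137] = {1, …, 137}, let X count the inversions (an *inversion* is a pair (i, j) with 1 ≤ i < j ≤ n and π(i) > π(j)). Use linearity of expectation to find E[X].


Write X = Σ X_I over the C(137, 2) = 9316 pairs i < j, with X_I the indicator of one inversion.
There are 9316 indicators.
For each fixed pair i < j, the values π(i) and π(j) are two distinct elements of {1, …, 137} in uniformly random order; by symmetry P[π(i) > π(j)] = 1/2.
By linearity: E[X] = 9316 · (1/2) = C(137, 2) · (1/2) = 9316/2 = 4658 ≈ 4658.0000.

E[X] = 4658 = 4658.0000.


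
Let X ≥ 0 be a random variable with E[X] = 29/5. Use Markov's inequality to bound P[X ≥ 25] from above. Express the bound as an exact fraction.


μ = E[X] = 29/5, a = 25.
Markov: P[X ≥ 25] ≤ μ/a = (29/5)/25 = 29/125.
Numerically: ≈ 0.23200.
(Since a = 25 > μ = 5.80000, the bound 29/125 is < 1 and informative.)

P[X ≥ 25] ≤ 29/125 ≈ 0.23200.


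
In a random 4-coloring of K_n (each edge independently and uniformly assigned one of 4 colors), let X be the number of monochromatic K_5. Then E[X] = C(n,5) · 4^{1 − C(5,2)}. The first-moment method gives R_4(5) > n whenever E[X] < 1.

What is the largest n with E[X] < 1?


We need C(n, 5) · 4^{1 − 10} < 1, i.e. C(n, 5) < 4^{10 − 1} = 262144.
Check values of n near the boundary:
  n = 32: C(32, 5) = 201376; 201376 < 262144? YES
  n = 33: C(33, 5) = 237336; 237336 < 262144? YES
  n = 34: C(34, 5) = 278256; 278256 < 262144? NO
The largest n with C(n, 5) < 262144 is n = 33 (where E[X] = 29667/32768 ≈ 0.905). Hence R_4(5) > 33, i.e. R_4(5) ≥ 34.

Largest n = 33; hence R_4(5) > 33.


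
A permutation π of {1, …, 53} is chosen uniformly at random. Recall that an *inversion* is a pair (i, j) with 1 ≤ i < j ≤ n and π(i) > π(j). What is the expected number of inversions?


Write X = Σ X_I over the C(53, 2) = 1378 pairs i < j, with X_I the indicator of one inversion.
There are 1378 indicators.
For each fixed pair i < j, the values π(i) and π(j) are two distinct elements of {1, …, 53} in uniformly random order; by symmetry P[π(i) > π(j)] = 1/2.
By linearity: E[X] = 1378 · (1/2) = C(53, 2) · (1/2) = 1378/2 = 689 ≈ 689.000.

E[X] = 689 = 689.000.


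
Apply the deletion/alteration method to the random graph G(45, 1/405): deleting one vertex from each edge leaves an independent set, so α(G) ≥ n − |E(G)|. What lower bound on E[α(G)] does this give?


E[|E(G)|] = C(45, 2)·p = 990 · (1/405) = 22/9.
E[α(G)] ≥ n − E[|E(G)|] = 45 − 22/9 = 383/9.
Numerically: ≈ 42.5556.
(This is only a lower bound; the true E[α(G)] may be larger.)

E[α(G)] ≥ 383/9 ≈ 42.5556.


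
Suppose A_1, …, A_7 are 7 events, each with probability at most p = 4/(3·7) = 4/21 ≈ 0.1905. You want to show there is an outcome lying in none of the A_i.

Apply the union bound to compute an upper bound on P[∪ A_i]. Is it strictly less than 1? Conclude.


Union bound: P[∪_{i=1}^{7} A_i] ≤ Σ_i P[A_i] ≤ 7·p = 7·(4/21) = 4/3.
Numerically: 4/3 ≈ 1.3333.
Is 4/3 < 1? NO.
Since the bound 4/3 is ≥ 1, the union bound is uninformative here; it does NOT by itself certify existence.

7·p = 4/3 ≈ 1.3333; existence NOT certified by the union bound.


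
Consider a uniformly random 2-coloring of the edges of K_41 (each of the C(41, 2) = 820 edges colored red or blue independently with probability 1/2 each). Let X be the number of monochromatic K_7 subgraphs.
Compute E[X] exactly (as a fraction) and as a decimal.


Let X = Σ_S X_S over the C(41, 7) = 22481940 subsets S of size 7, where X_S = 1 if the K_7 on S is monochromatic.
For a fixed S, the K_7 on S has C(7, 2) = 21 edges. P[all 21 edges red] = (1/2)^21, and likewise for blue, so P[monochromatic] = 2·(1/2)^21 = 2^{1 − 21} = 1/1048576.
By linearity of expectation: E[X] = C(41, 7) · 2^{1 − 21} = 22481940 · 1/1048576 = 5620485/262144.
Numerically: E[X] ≈ 21.440.

E[X] = C(41,7)·2^(1−C(7,2)) = 5620485/262144 ≈ 21.440.


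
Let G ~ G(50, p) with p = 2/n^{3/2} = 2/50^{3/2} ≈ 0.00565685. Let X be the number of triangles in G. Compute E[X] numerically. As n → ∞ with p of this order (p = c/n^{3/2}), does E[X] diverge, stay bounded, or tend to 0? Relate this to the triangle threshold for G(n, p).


Number of potential triangles: C(50, 3) = 19600.
Each occurs with probability p³ ≈ (0.00565685)³ ≈ 1.81019336e-07.
By linearity: E[X] = C(50, 3)·p³ ≈ 19600 · 1.81019336e-07 ≈ 0.003548.
Since α = 3/2 > 1, p = c/n^{3/2} = o(1/n) is below the triangle threshold p ~ 1/n. Asymptotically E[X] ~ (c³/6)·n^{3(1−α)} = (2³/6)·n^{-1.5} → 0, so by Markov's inequality G has no triangles w.h.p.

E[X] ≈ 0.003548; in regime p = Θ(1/n^{3/2}) E[X] tends to 0 (below the triangle threshold p ~ 1/n).


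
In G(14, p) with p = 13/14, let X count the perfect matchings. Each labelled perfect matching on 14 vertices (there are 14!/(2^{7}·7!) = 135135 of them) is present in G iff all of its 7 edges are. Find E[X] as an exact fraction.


K_14 has 14!/(2^{7}·7!) = 135135 labelled perfect matchings.
For each such perfect matching H, let X_H = 1 if all 7 edges of H are present in G. Then P[X_H = 1] = p^{7} = (13/14)^{7} = 62748517/105413504.
By linearity: E[X] = Σ_H E[X_H] = 135135 · p^{7} = 135135 · 62748517/105413504 = 1211360120685/15059072.
Numerically: E[X] ≈ 80441.

E[X] = 135135 · (13/14)^{7} = 1211360120685/15059072 ≈ 80441.


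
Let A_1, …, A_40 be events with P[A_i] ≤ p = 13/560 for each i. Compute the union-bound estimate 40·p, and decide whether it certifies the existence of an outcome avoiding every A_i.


Union bound: P[∪_{i=1}^{40} A_i] ≤ Σ_i P[A_i] ≤ 40·p = 40·(13/560) = 13/14.
Numerically: 13/14 ≈ 0.9285714.
Is 13/14 < 1? YES.
Since P[∪ A_i] ≤ 13/14 < 1, the complement has P[∩ A_i^c] ≥ 1 − 13/14 = 1/14 > 0, so some outcome avoids every A_i.

40·p = 13/14 ≈ 0.9285714; existence CERTIFIED by the union bound.


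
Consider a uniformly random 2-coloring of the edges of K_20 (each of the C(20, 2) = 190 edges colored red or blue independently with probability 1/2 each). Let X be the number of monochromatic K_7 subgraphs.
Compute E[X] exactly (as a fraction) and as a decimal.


Let X = Σ_S X_S over the C(20, 7) = 77520 subsets S of size 7, where X_S = 1 if the K_7 on S is monochromatic.
For a fixed S, the K_7 on S has C(7, 2) = 21 edges. P[all 21 edges red] = (1/2)^21, and likewise for blue, so P[monochromatic] = 2·(1/2)^21 = 2^{1 − 21} = 1/1048576.
By linearity: E[X] = C(20, 7) · 2^{1 − 21} = 77520 · 1/1048576 = 4845/65536.
Numerically: E[X] ≈ 0.07393.

E[X] = C(20,7)·2^(1−C(7,2)) = 4845/65536 ≈ 0.07393.


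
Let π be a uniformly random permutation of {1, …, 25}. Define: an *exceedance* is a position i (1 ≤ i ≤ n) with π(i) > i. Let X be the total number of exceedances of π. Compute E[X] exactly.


Write X = Σ_{i=1}^{25} X_i, where X_i = 1_{π(i) > i}.
For each fixed i, π(i) is uniform over {1, …, 25} (marginal of a uniform permutation), so P[π(i) > i] = (n − i)/n. Summing: Σ_{i=1}^{25} (n − i)/n = (0 + 1 + … + 24)/25 = 25(25 − 1)/(2·25) = (25 − 1)/2.
Hence E[X] = Σ_{i=1}^{25} (25 − i)/25 = 12 ≈ 12.00000.

E[X] = 12 = 12.00000.


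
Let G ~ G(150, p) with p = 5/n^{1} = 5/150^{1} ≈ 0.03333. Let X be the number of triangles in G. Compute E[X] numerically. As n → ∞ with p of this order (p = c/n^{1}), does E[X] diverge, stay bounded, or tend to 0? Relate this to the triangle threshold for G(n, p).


Number of potential triangles: C(150, 3) = 551300.
Each occurs with probability p³ ≈ (0.03333)³ ≈ 3.703704e-05.
By linearity: E[X] = C(150, 3)·p³ ≈ 551300 · 3.703704e-05 ≈ 20.4185.
Here α = 1, so p = 5/n is exactly at the triangle threshold p ~ 1/n. Asymptotically E[X] → c³/6 = 5³/6 = 125/6 ≈ 20.8333, a bounded constant. In this regime the triangle count is asymptotically Poisson(c³/6).

E[X] ≈ 20.4185; in regime p = Θ(1/n^{1}) E[X] stays bounded (at the triangle threshold p ~ 1/n).


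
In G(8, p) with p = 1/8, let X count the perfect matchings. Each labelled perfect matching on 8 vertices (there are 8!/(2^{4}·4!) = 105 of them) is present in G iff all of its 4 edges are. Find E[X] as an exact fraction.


K_8 has 8!/(2^{4}·4!) = 105 labelled perfect matchings.
For each such perfect matching H, let X_H = 1 if all 4 edges of H are present in G. Then P[X_H = 1] = p^{4} = (1/8)^{4} = 1/4096.
Summing the indicators: E[X] = Σ_H E[X_H] = 105 · p^{4} = 105 · 1/4096 = 105/4096.
Numerically: E[X] ≈ 0.0256348.

E[X] = 105 · (1/8)^{4} = 105/4096 ≈ 0.0256348.


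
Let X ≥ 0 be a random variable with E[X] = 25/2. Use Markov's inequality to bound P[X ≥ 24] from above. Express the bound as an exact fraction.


μ = E[X] = 25/2, a = 24.
Markov: P[X ≥ 24] ≤ μ/a = (25/2)/24 = 25/48.
Numerically: ≈ 0.520833.
(Since a = 24 > μ = 12.500000, the bound 25/48 is < 1 and informative.)

P[X ≥ 24] ≤ 25/48 ≈ 0.520833.


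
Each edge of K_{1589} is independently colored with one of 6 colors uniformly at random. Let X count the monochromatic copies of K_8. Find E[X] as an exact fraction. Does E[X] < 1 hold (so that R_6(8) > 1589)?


E[X] = C(1589, 8) · 6^{1 − 28} = 990389025825605844438 · 6^{−27} = 990389025825605844438/1023490369077469249536.
As a reduced fraction: E[X] = 165064837637600974073/170581728179578208256 ≈ 0.968.
Is E[X] < 1? YES.
Since E[X] < 1, there exists a 6-coloring of K_{1589} with no monochromatic K_8; hence R_6(8) > 1589.

E[X] = 165064837637600974073/170581728179578208256 ≈ 0.968; E[X] < 1, so R_6(8) > 1589.


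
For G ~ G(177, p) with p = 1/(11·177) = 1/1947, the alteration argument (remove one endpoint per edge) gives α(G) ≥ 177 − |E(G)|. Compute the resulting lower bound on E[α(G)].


E[|E(G)|] = C(177, 2)·p = 15576 · (1/1947) = 8.
E[α(G)] ≥ n − E[|E(G)|] = 177 − 8 = 169.
Numerically: ≈ 169.0000.
(This is only a lower bound; the true E[α(G)] may be larger.)

E[α(G)] ≥ 169 ≈ 169.0000.


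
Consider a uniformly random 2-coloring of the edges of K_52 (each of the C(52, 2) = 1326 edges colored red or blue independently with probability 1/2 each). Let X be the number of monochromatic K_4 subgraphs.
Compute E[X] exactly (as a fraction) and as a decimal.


Let X = Σ_S X_S over the C(52, 4) = 270725 subsets S of size 4, where X_S = 1 if the K_4 on S is monochromatic.
For a fixed S, the K_4 on S has C(4, 2) = 6 edges. P[all 6 edges red] = (1/2)^6, and likewise for blue, so P[monochromatic] = 2·(1/2)^6 = 2^{1 − 6} = 1/32.
By linearity of expectation: E[X] = C(52, 4) · 2^{1 − 6} = 270725 · 1/32 = 270725/32.
Numerically: E[X] ≈ 8460.156250.

E[X] = C(52,4)·2^(1−C(4,2)) = 270725/32 ≈ 8460.156250.


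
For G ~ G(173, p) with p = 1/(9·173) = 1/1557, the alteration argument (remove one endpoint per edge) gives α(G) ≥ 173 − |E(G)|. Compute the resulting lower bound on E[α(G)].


E[|E(G)|] = C(173, 2)·p = 14878 · (1/1557) = 86/9.
E[α(G)] ≥ n − E[|E(G)|] = 173 − 86/9 = 1471/9.
Numerically: ≈ 163.444.
(This is only a lower bound; the true E[α(G)] may be larger.)

E[α(G)] ≥ 1471/9 ≈ 163.444.


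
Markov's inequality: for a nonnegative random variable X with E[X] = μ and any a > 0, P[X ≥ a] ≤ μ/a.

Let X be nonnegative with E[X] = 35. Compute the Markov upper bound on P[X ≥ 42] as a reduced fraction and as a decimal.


μ = E[X] = 35, a = 42.
Markov: P[X ≥ 42] ≤ μ/a = (35)/42 = 5/6.
Numerically: ≈ 0.83333.
(Since a = 42 > μ = 35.00000, the bound 5/6 is < 1 and informative.)

P[X ≥ 42] ≤ 5/6 ≈ 0.83333.


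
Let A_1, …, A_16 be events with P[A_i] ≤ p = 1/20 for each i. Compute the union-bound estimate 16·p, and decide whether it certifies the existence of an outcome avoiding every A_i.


Union bound: P[∪_{i=1}^{16} A_i] ≤ Σ_i P[A_i] ≤ 16·p = 16·(1/20) = 4/5.
Numerically: 4/5 ≈ 0.80000.
Is 4/5 < 1? YES.
Since P[∪ A_i] ≤ 4/5 < 1, the complement has P[∩ A_i^c] ≥ 1 − 4/5 = 1/5 > 0, so some outcome avoids every A_i.

16·p = 4/5 ≈ 0.80000; existence CERTIFIED by the union bound.


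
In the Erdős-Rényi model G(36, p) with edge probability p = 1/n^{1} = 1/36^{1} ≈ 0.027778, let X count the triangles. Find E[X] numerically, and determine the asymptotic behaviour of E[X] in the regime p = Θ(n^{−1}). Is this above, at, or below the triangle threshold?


Number of potential triangles: C(36, 3) = 7140.
Each occurs with probability p³ ≈ (0.027778)³ ≈ 2.1433471e-05.
By linearity: E[X] = C(36, 3)·p³ ≈ 7140 · 2.1433471e-05 ≈ 0.15303.
Here α = 1, so p = 1/n is exactly at the triangle threshold p ~ 1/n. Asymptotically E[X] → c³/6 = 1³/6 = 1/6 ≈ 0.16667, a bounded constant. In this regime the triangle count is asymptotically Poisson(c³/6).

E[X] ≈ 0.15303; in regime p = Θ(1/n^{1}) E[X] stays bounded (at the triangle threshold p ~ 1/n).


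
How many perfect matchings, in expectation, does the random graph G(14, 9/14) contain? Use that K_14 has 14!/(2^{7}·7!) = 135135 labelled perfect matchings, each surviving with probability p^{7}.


K_14 has 14!/(2^{7}·7!) = 135135 labelled perfect matchings.
For each such perfect matching H, let X_H = 1 if all 7 edges of H are present in G. Then P[X_H = 1] = p^{7} = (9/14)^{7} = 4782969/105413504.
By linearity: E[X] = Σ_H E[X_H] = 135135 · p^{7} = 135135 · 4782969/105413504 = 92335216545/15059072.
Numerically: E[X] ≈ 6.13e+03.

E[X] = 135135 · (9/14)^{7} = 92335216545/15059072 ≈ 6.13e+03.


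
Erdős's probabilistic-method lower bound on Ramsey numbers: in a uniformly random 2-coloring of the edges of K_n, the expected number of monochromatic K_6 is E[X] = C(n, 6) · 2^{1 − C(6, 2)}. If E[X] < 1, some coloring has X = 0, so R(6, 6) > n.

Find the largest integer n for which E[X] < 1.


We need C(n, 6) · 2^{1 − 15} < 1, i.e. C(n, 6) < 2^{15 − 1} = 16384.
Check values of n near the boundary:
  n = 11: C(11, 6) = 462; 462 < 16384? YES
  n = 12: C(12, 6) = 924; 924 < 16384? YES
  n = 13: C(13, 6) = 1716; 1716 < 16384? YES
  n = 14: C(14, 6) = 3003; 3003 < 16384? YES
  n = 15: C(15, 6) = 5005; 5005 < 16384? YES
  n = 16: C(16, 6) = 8008; 8008 < 16384? YES
  n = 17: C(17, 6) = 12376; 12376 < 16384? YES
  n = 18: C(18, 6) = 18564; 18564 < 16384? NO
The largest n with C(n, 6) < 16384 is n = 17 (where E[X] = 1547/2048 ≈ 0.755371). Hence R(6, 6) > 17, i.e. R(6, 6) ≥ 18.

Largest n = 17; hence R(6, 6) > 17.


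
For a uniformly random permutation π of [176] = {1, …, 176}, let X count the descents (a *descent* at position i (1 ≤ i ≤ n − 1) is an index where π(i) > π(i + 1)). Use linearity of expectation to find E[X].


Write X = Σ X_I over i = 1, …, 175, with X_I the indicator of one descent.
There are 175 indicators.
For each fixed i, the pair (π(i), π(i+1)) is a uniformly random ordered pair of distinct values from {1, …, 176}; by symmetry P[π(i) > π(i+1)] = 1/2.
By linearity: E[X] = 175 · (1/2) = (176 − 1) · (1/2) = 175/2 ≈ 87.50000.

E[X] = 175/2 = 87.50000.


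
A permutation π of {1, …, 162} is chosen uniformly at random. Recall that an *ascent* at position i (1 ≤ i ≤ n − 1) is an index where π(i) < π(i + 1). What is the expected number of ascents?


Write X = Σ X_I over i = 1, …, 161, with X_I the indicator of one ascent.
There are 161 indicators.
For each fixed i, the pair (π(i), π(i+1)) is a uniformly random ordered pair of distinct values from {1, …, 162}; by symmetry P[π(i) < π(i+1)] = 1/2.
By linearity: E[X] = 161 · (1/2) = (162 − 1) · (1/2) = 161/2 ≈ 80.500000.

E[X] = 161/2 = 80.500000.


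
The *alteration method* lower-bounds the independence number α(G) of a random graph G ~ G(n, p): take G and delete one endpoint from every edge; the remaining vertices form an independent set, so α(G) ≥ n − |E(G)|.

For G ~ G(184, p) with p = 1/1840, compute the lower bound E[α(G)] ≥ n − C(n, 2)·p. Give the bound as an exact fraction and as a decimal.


E[|E(G)|] = C(184, 2)·p = 16836 · (1/1840) = 183/20.
E[α(G)] ≥ n − E[|E(G)|] = 184 − 183/20 = 3497/20.
Numerically: ≈ 174.8500.
(This is only a lower bound; the true E[α(G)] may be larger.)

E[α(G)] ≥ 3497/20 ≈ 174.8500.


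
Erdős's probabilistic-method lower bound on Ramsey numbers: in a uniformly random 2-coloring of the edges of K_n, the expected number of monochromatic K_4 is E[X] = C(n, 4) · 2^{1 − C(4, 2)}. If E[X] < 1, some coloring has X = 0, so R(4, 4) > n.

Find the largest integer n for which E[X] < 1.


We need C(n, 4) · 2^{1 − 6} < 1, i.e. C(n, 4) < 2^{6 − 1} = 32.
Check values of n near the boundary:
  n = 4: C(4, 4) = 1; 1 < 32? YES
  n = 5: C(5, 4) = 5; 5 < 32? YES
  n = 6: C(6, 4) = 15; 15 < 32? YES
  n = 7: C(7, 4) = 35; 35 < 32? NO
  n = 8: C(8, 4) = 70; 70 < 32? NO
The largest n with C(n, 4) < 32 is n = 6 (where E[X] = 15/32 ≈ 0.4687500). Hence R(4, 4) > 6, i.e. R(4, 4) ≥ 7.

Largest n = 6; hence R(4, 4) > 6.


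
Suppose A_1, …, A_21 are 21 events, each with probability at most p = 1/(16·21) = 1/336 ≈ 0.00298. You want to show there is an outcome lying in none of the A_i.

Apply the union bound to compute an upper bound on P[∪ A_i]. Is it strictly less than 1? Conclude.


Union bound: P[∪_{i=1}^{21} A_i] ≤ Σ_i P[A_i] ≤ 21·p = 21·(1/336) = 1/16.
Numerically: 1/16 ≈ 0.06250.
Is 1/16 < 1? YES.
Since P[∪ A_i] ≤ 1/16 < 1, the complement has P[∩ A_i^c] ≥ 1 − 1/16 = 15/16 > 0, so some outcome avoids every A_i.

21·p = 1/16 ≈ 0.06250; existence CERTIFIED by the union bound.


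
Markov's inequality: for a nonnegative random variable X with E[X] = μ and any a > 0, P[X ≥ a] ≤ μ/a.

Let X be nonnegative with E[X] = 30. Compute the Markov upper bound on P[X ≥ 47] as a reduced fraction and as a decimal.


μ = E[X] = 30, a = 47.
Markov: P[X ≥ 47] ≤ μ/a = (30)/47 = 30/47.
Numerically: ≈ 0.63830.
(Since a = 47 > μ = 30.00000, the bound 30/47 is < 1 and informative.)

P[X ≥ 47] ≤ 30/47 ≈ 0.63830.


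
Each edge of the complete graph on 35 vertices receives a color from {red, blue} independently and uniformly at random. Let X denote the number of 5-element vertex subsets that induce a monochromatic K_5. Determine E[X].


Let X = Σ_S X_S over the C(35, 5) = 324632 subsets S of size 5, where X_S = 1 if the K_5 on S is monochromatic.
For a fixed S, the K_5 on S has C(5, 2) = 10 edges. P[all 10 edges red] = (1/2)^10, and likewise for blue, so P[monochromatic] = 2·(1/2)^10 = 2^{1 − 10} = 1/512.
By linearity: E[X] = C(35, 5) · 2^{1 − 10} = 324632 · 1/512 = 40579/64.
Numerically: E[X] ≈ 634.04688.

E[X] = C(35,5)·2^(1−C(5,2)) = 40579/64 ≈ 634.04688.


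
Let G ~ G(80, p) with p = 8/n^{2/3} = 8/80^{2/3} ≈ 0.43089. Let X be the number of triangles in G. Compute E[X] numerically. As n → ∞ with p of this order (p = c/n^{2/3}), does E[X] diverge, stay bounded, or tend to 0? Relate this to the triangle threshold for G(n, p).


Number of potential triangles: C(80, 3) = 82160.
Each occurs with probability p³ ≈ (0.43089)³ ≈ 8.0000000e-02.
By linearity: E[X] = C(80, 3)·p³ ≈ 82160 · 8.0000000e-02 ≈ 6572.80000.
Since α = 2/3 < 1, p = c/n^{2/3} ≫ 1/n is above the triangle threshold p ~ 1/n. Asymptotically E[X] ~ (c³/6)·n^{3(1−α)} = (8³/6)·n^{1} → ∞; triangles are abundant w.h.p.

E[X] ≈ 6572.80000; in regime p = Θ(1/n^{2/3}) E[X] diverges (above the triangle threshold p ~ 1/n).


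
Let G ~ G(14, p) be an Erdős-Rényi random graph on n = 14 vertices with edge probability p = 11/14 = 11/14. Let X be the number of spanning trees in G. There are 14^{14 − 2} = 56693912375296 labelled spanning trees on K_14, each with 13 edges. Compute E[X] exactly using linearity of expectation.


K_14 has 14^{14 − 2} = 56693912375296 labelled spanning trees.
For each such spanning tree H, let X_H = 1 if all 13 edges of H are present in G. Then P[X_H = 1] = p^{13} = (11/14)^{13} = 34522712143931/793714773254144.
Summing the indicators: E[X] = Σ_H E[X_H] = 56693912375296 · p^{13} = 56693912375296 · 34522712143931/793714773254144 = 34522712143931/14.
Numerically: E[X] ≈ 2.466e+12.

E[X] = 56693912375296 · (11/14)^{13} = 34522712143931/14 ≈ 2.466e+12.


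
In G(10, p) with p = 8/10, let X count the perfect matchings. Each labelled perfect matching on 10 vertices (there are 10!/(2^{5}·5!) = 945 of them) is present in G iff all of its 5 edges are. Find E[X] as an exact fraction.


K_10 has 10!/(2^{5}·5!) = 945 labelled perfect matchings.
For each such perfect matching H, let X_H = 1 if all 5 edges of H are present in G. Then P[X_H = 1] = p^{5} = (4/5)^{5} = 1024/3125.
By linearity of expectation: E[X] = Σ_H E[X_H] = 945 · p^{5} = 945 · 1024/3125 = 193536/625.
Numerically: E[X] ≈ 309.658.

E[X] = 945 · (4/5)^{5} = 193536/625 ≈ 309.658.


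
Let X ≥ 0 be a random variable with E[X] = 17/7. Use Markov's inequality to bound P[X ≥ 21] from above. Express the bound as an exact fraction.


μ = E[X] = 17/7, a = 21.
Markov: P[X ≥ 21] ≤ μ/a = (17/7)/21 = 17/147.
Numerically: ≈ 0.115646.
(Since a = 21 > μ = 2.428571, the bound 17/147 is < 1 and informative.)

P[X ≥ 21] ≤ 17/147 ≈ 0.115646.


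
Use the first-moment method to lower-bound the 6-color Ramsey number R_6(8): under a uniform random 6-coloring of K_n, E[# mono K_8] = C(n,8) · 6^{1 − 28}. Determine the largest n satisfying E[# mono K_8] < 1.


We need C(n, 8) · 6^{1 − 28} < 1, i.e. C(n, 8) < 6^{28 − 1} = 1023490369077469249536.
Check values of n near the boundary:
  n = 1593: C(1593, 8) = 1010555394551193970323; 1010555394551193970323 < 1023490369077469249536? YES
  n = 1594: C(1594, 8) = 1015652773590544255167; 1015652773590544255167 < 1023490369077469249536? YES
  n = 1595: C(1595, 8) = 1020772636343363633895; 1020772636343363633895 < 1023490369077469249536? YES
  n = 1596: C(1596, 8) = 1025915067760710553965; 1025915067760710553965 < 1023490369077469249536? NO
  n = 1597: C(1597, 8) = 1031080153060953275445; 1031080153060953275445 < 1023490369077469249536? NO
The largest n with C(n, 8) < 1023490369077469249536 is n = 1595 (where E[X] = 113419181815929292655/113721152119718805504 ≈ 0.997345). Hence R_6(8) > 1595, i.e. R_6(8) ≥ 1596.

Largest n = 1595; hence R_6(8) > 1595.


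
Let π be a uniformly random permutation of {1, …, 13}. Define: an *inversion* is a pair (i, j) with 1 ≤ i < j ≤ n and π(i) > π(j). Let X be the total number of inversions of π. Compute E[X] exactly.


Write X = Σ X_I over the C(13, 2) = 78 pairs i < j, with X_I the indicator of one inversion.
There are 78 indicators.
For each fixed pair i < j, the values π(i) and π(j) are two distinct elements of {1, …, 13} in uniformly random order; by symmetry P[π(i) > π(j)] = 1/2.
By linearity: E[X] = 78 · (1/2) = C(13, 2) · (1/2) = 78/2 = 39 ≈ 39.000000.

E[X] = 39 = 39.000000.


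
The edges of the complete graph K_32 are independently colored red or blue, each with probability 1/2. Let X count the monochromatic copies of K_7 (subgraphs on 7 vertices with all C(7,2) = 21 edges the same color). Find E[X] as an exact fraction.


Let X = Σ_S X_S over the C(32, 7) = 3365856 subsets S of size 7, where X_S = 1 if the K_7 on S is monochromatic.
For a fixed S, the K_7 on S has C(7, 2) = 21 edges. P[all 21 edges red] = (1/2)^21, and likewise for blue, so P[monochromatic] = 2·(1/2)^21 = 2^{1 − 21} = 1/1048576.
By linearity of expectation: E[X] = C(32, 7) · 2^{1 − 21} = 3365856 · 1/1048576 = 105183/32768.
Numerically: E[X] ≈ 3.2099.

E[X] = C(32,7)·2^(1−C(7,2)) = 105183/32768 ≈ 3.2099.


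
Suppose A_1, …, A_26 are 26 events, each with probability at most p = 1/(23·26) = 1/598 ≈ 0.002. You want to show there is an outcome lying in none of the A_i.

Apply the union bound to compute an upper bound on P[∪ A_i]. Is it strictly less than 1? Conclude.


Union bound: P[∪_{i=1}^{26} A_i] ≤ Σ_i P[A_i] ≤ 26·p = 26·(1/598) = 1/23.
Numerically: 1/23 ≈ 0.043.
Is 1/23 < 1? YES.
Since P[∪ A_i] ≤ 1/23 < 1, the complement has P[∩ A_i^c] ≥ 1 − 1/23 = 22/23 > 0, so some outcome avoids every A_i.

26·p = 1/23 ≈ 0.043; existence CERTIFIED by the union bound.


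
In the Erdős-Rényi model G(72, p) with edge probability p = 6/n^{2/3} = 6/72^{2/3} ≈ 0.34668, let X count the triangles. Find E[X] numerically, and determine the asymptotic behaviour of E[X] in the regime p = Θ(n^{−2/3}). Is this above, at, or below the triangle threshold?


Number of potential triangles: C(72, 3) = 59640.
Each occurs with probability p³ ≈ (0.34668)³ ≈ 4.1666667e-02.
By linearity: E[X] = C(72, 3)·p³ ≈ 59640 · 4.1666667e-02 ≈ 2485.00000.
Since α = 2/3 < 1, p = c/n^{2/3} ≫ 1/n is above the triangle threshold p ~ 1/n. Asymptotically E[X] ~ (c³/6)·n^{3(1−α)} = (6³/6)·n^{1} → ∞; triangles are abundant w.h.p.

E[X] ≈ 2485.00000; in regime p = Θ(1/n^{2/3}) E[X] diverges (above the triangle threshold p ~ 1/n).


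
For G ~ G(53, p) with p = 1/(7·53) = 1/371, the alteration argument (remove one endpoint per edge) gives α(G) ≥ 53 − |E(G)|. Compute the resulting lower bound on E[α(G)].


E[|E(G)|] = C(53, 2)·p = 1378 · (1/371) = 26/7.
E[α(G)] ≥ n − E[|E(G)|] = 53 − 26/7 = 345/7.
Numerically: ≈ 49.286.
(This is only a lower bound; the true E[α(G)] may be larger.)

E[α(G)] ≥ 345/7 ≈ 49.286.


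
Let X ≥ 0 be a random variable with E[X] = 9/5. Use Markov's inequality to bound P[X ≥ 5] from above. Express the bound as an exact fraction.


μ = E[X] = 9/5, a = 5.
Markov: P[X ≥ 5] ≤ μ/a = (9/5)/5 = 9/25.
Numerically: ≈ 0.3600.
(Since a = 5 > μ = 1.8000, the bound 9/25 is < 1 and informative.)

P[X ≥ 5] ≤ 9/25 ≈ 0.3600.


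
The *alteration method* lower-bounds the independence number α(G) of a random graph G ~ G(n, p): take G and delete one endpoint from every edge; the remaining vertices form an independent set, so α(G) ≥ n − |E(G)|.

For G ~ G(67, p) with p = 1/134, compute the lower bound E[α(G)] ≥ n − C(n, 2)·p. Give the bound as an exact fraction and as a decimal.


E[|E(G)|] = C(67, 2)·p = 2211 · (1/134) = 33/2.
E[α(G)] ≥ n − E[|E(G)|] = 67 − 33/2 = 101/2.
Numerically: ≈ 50.5000.
(This is only a lower bound; the true E[α(G)] may be larger.)

E[α(G)] ≥ 101/2 ≈ 50.5000.


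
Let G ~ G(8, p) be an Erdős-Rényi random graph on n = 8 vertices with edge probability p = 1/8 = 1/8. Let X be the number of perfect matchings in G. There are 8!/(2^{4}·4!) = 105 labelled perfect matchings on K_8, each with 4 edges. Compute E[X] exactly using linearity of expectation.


K_8 has 8!/(2^{4}·4!) = 105 labelled perfect matchings.
For each such perfect matching H, let X_H = 1 if all 4 edges of H are present in G. Then P[X_H = 1] = p^{4} = (1/8)^{4} = 1/4096.
By linearity of expectation: E[X] = Σ_H E[X_H] = 105 · p^{4} = 105 · 1/4096 = 105/4096.
Numerically: E[X] ≈ 0.0256348.

E[X] = 105 · (1/8)^{4} = 105/4096 ≈ 0.0256348.


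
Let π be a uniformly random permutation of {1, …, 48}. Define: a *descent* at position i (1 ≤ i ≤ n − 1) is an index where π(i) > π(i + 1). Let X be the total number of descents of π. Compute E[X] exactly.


Write X = Σ X_I over i = 1, …, 47, with X_I the indicator of one descent.
There are 47 indicators.
For each fixed i, the pair (π(i), π(i+1)) is a uniformly random ordered pair of distinct values from {1, …, 48}; by symmetry P[π(i) > π(i+1)] = 1/2.
By linearity: E[X] = 47 · (1/2) = (48 − 1) · (1/2) = 47/2 ≈ 23.500000.

E[X] = 47/2 = 23.500000.


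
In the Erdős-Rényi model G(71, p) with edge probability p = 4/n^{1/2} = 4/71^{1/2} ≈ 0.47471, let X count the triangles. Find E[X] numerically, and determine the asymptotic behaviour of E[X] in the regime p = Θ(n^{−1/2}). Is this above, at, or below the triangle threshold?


Number of potential triangles: C(71, 3) = 57155.
Each occurs with probability p³ ≈ (0.47471)³ ≈ 1.0697750e-01.
By linearity: E[X] = C(71, 3)·p³ ≈ 57155 · 1.0697750e-01 ≈ 6114.29910.
Since α = 1/2 < 1, p = c/n^{1/2} ≫ 1/n is above the triangle threshold p ~ 1/n. Asymptotically E[X] ~ (c³/6)·n^{3(1−α)} = (4³/6)·n^{1.5} → ∞; triangles are abundant w.h.p.

E[X] ≈ 6114.29910; in regime p = Θ(1/n^{1/2}) E[X] diverges (above the triangle threshold p ~ 1/n).


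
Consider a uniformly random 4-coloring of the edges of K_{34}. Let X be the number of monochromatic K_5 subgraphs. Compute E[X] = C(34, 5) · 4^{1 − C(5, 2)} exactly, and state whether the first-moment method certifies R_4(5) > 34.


E[X] = C(34, 5) · 4^{1 − 10} = 278256 · 4^{−9} = 278256/262144.
As a reduced fraction: E[X] = 17391/16384 ≈ 1.061.
Is E[X] < 1? NO.
Since E[X] ≥ 1, the first-moment bound is inconclusive at n = 34; it does NOT by itself certify R_4(5) > 34.

E[X] = 17391/16384 ≈ 1.061; E[X] ≥ 1; first-moment method inconclusive here.


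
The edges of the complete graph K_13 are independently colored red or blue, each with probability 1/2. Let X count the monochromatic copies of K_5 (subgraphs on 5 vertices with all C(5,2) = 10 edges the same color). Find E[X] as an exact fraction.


Let X = Σ_S X_S over the C(13, 5) = 1287 subsets S of size 5, where X_S = 1 if the K_5 on S is monochromatic.
For a fixed S, the K_5 on S has C(5, 2) = 10 edges. P[all 10 edges red] = (1/2)^10, and likewise for blue, so P[monochromatic] = 2·(1/2)^10 = 2^{1 − 10} = 1/512.
Summing: E[X] = C(13, 5) · 2^{1 − 10} = 1287 · 1/512 = 1287/512.
Numerically: E[X] ≈ 2.51367.

E[X] = C(13,5)·2^(1−C(5,2)) = 1287/512 ≈ 2.51367.


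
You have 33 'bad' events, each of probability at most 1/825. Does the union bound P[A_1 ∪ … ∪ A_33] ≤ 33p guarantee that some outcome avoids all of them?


Union bound: P[∪_{i=1}^{33} A_i] ≤ Σ_i P[A_i] ≤ 33·p = 33·(1/825) = 1/25.
Numerically: 1/25 ≈ 0.04000.
Is 1/25 < 1? YES.
Since P[∪ A_i] ≤ 1/25 < 1, the complement has P[∩ A_i^c] ≥ 1 − 1/25 = 24/25 > 0, so some outcome avoids every A_i.

33·p = 1/25 ≈ 0.04000; existence CERTIFIED by the union bound.


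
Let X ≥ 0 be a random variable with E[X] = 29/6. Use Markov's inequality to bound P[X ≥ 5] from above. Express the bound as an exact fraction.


μ = E[X] = 29/6, a = 5.
Markov: P[X ≥ 5] ≤ μ/a = (29/6)/5 = 29/30.
Numerically: ≈ 0.9667.
(Since a = 5 > μ = 4.8333, the bound 29/30 is < 1 and informative.)

P[X ≥ 5] ≤ 29/30 ≈ 0.9667.


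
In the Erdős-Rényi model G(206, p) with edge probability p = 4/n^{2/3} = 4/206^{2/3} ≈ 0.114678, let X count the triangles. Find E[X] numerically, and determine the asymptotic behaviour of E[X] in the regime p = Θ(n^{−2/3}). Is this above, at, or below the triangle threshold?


Number of potential triangles: C(206, 3) = 1435820.
Each occurs with probability p³ ≈ (0.114678)³ ≈ 1.50815345e-03.
By linearity: E[X] = C(206, 3)·p³ ≈ 1435820 · 1.50815345e-03 ≈ 2165.436893.
Since α = 2/3 < 1, p = c/n^{2/3} ≫ 1/n is above the triangle threshold p ~ 1/n. Asymptotically E[X] ~ (c³/6)·n^{3(1−α)} = (4³/6)·n^{1} → ∞; triangles are abundant w.h.p.

E[X] ≈ 2165.436893; in regime p = Θ(1/n^{2/3}) E[X] diverges (above the triangle threshold p ~ 1/n).


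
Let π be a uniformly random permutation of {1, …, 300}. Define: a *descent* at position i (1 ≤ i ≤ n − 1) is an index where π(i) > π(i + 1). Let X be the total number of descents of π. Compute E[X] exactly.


Write X = Σ X_I over i = 1, …, 299, with X_I the indicator of one descent.
There are 299 indicators.
For each fixed i, the pair (π(i), π(i+1)) is a uniformly random ordered pair of distinct values from {1, …, 300}; by symmetry P[π(i) > π(i+1)] = 1/2.
By linearity: E[X] = 299 · (1/2) = (300 − 1) · (1/2) = 299/2 ≈ 149.50000.

E[X] = 299/2 = 149.50000.


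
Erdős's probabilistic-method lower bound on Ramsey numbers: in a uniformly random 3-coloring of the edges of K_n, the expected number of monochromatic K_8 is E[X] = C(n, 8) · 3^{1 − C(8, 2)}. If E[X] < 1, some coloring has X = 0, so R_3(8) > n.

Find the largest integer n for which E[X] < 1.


We need C(n, 8) · 3^{1 − 28} < 1, i.e. C(n, 8) < 3^{28 − 1} = 7625597484987.
Check values of n near the boundary:
  n = 155: C(155, 8) = 6876747915675; 6876747915675 < 7625597484987? YES
  n = 156: C(156, 8) = 7248464019225; 7248464019225 < 7625597484987? YES
  n = 157: C(157, 8) = 7637643295425; 7637643295425 < 7625597484987? NO
  n = 158: C(158, 8) = 8044984271181; 8044984271181 < 7625597484987? NO
  n = 159: C(159, 8) = 8471208603429; 8471208603429 < 7625597484987? NO
The largest n with C(n, 8) < 7625597484987 is n = 156 (where E[X] = 805384891025/847288609443 ≈ 0.950544). Hence R_3(8) > 156, i.e. R_3(8) ≥ 157.

Largest n = 156; hence R_3(8) > 156.


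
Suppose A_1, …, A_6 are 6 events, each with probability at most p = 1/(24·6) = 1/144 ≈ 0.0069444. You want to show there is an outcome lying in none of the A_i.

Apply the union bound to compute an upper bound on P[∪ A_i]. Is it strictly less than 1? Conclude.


Union bound: P[∪_{i=1}^{6} A_i] ≤ Σ_i P[A_i] ≤ 6·p = 6·(1/144) = 1/24.
Numerically: 1/24 ≈ 0.0416667.
Is 1/24 < 1? YES.
Since P[∪ A_i] ≤ 1/24 < 1, the complement has P[∩ A_i^c] ≥ 1 − 1/24 = 23/24 > 0, so some outcome avoids every A_i.

6·p = 1/24 ≈ 0.0416667; existence CERTIFIED by the union bound.


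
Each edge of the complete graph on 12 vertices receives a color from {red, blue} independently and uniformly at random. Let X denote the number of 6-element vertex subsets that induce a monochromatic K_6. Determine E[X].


Let X = Σ_S X_S over the C(12, 6) = 924 subsets S of size 6, where X_S = 1 if the K_6 on S is monochromatic.
For a fixed S, the K_6 on S has C(6, 2) = 15 edges. P[all 15 edges red] = (1/2)^15, and likewise for blue, so P[monochromatic] = 2·(1/2)^15 = 2^{1 − 15} = 1/16384.
By linearity of expectation: E[X] = C(12, 6) · 2^{1 − 15} = 924 · 1/16384 = 231/4096.
Numerically: E[X] ≈ 0.056.

E[X] = C(12,6)·2^(1−C(6,2)) = 231/4096 ≈ 0.056.


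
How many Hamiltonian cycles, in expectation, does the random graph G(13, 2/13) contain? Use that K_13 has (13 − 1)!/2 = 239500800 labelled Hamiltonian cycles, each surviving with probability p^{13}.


K_13 has (13 − 1)!/2 = 239500800 labelled Hamiltonian cycles.
For each such Hamiltonian cycle H, let X_H = 1 if all 13 edges of H are present in G. Then P[X_H = 1] = p^{13} = (2/13)^{13} = 8192/302875106592253.
Summing the indicators: E[X] = Σ_H E[X_H] = 239500800 · p^{13} = 239500800 · 8192/302875106592253 = 1961990553600/302875106592253.
Numerically: E[X] ≈ 0.006478.

E[X] = 239500800 · (2/13)^{13} = 1961990553600/302875106592253 ≈ 0.006478.


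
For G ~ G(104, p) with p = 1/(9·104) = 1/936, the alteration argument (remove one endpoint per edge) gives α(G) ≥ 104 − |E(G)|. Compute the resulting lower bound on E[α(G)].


E[|E(G)|] = C(104, 2)·p = 5356 · (1/936) = 103/18.
E[α(G)] ≥ n − E[|E(G)|] = 104 − 103/18 = 1769/18.
Numerically: ≈ 98.277778.
(This is only a lower bound; the true E[α(G)] may be larger.)

E[α(G)] ≥ 1769/18 ≈ 98.277778.


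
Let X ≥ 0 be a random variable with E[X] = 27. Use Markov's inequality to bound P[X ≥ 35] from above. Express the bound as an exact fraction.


μ = E[X] = 27, a = 35.
Markov: P[X ≥ 35] ≤ μ/a = (27)/35 = 27/35.
Numerically: ≈ 0.7714.
(Since a = 35 > μ = 27.0000, the bound 27/35 is < 1 and informative.)

P[X ≥ 35] ≤ 27/35 ≈ 0.7714.


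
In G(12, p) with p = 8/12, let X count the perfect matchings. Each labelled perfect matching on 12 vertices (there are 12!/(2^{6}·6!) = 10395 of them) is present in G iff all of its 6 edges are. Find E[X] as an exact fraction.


K_12 has 12!/(2^{6}·6!) = 10395 labelled perfect matchings.
For each such perfect matching H, let X_H = 1 if all 6 edges of H are present in G. Then P[X_H = 1] = p^{6} = (2/3)^{6} = 64/729.
By linearity: E[X] = Σ_H E[X_H] = 10395 · p^{6} = 10395 · 64/729 = 24640/27.
Numerically: E[X] ≈ 913.

E[X] = 10395 · (2/3)^{6} = 24640/27 ≈ 913.


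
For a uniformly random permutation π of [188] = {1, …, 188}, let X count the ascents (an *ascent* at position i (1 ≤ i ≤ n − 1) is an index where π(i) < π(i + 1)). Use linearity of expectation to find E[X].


Write X = Σ X_I over i = 1, …, 187, with X_I the indicator of one ascent.
There are 187 indicators.
For each fixed i, the pair (π(i), π(i+1)) is a uniformly random ordered pair of distinct values from {1, …, 188}; by symmetry P[π(i) < π(i+1)] = 1/2.
By linearity: E[X] = 187 · (1/2) = (188 − 1) · (1/2) = 187/2 ≈ 93.500.

E[X] = 187/2 = 93.500.


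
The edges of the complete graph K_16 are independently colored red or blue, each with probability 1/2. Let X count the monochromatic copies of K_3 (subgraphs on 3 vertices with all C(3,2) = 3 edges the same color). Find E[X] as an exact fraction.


Let X = Σ_S X_S over the C(16, 3) = 560 subsets S of size 3, where X_S = 1 if the K_3 on S is monochromatic.
For a fixed S, the K_3 on S has C(3, 2) = 3 edges. P[all 3 edges red] = (1/2)^3, and likewise for blue, so P[monochromatic] = 2·(1/2)^3 = 2^{1 − 3} = 1/4.
By linearity of expectation: E[X] = C(16, 3) · 2^{1 − 3} = 560 · 1/4 = 140.
Numerically: E[X] ≈ 140.00000.

E[X] = C(16,3)·2^(1−C(3,2)) = 140 ≈ 140.00000.


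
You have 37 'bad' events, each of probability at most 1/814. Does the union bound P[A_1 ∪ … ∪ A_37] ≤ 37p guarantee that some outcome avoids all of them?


Union bound: P[∪_{i=1}^{37} A_i] ≤ Σ_i P[A_i] ≤ 37·p = 37·(1/814) = 1/22.
Numerically: 1/22 ≈ 0.045.
Is 1/22 < 1? YES.
Since P[∪ A_i] ≤ 1/22 < 1, the complement has P[∩ A_i^c] ≥ 1 − 1/22 = 21/22 > 0, so some outcome avoids every A_i.

37·p = 1/22 ≈ 0.045; existence CERTIFIED by the union bound.


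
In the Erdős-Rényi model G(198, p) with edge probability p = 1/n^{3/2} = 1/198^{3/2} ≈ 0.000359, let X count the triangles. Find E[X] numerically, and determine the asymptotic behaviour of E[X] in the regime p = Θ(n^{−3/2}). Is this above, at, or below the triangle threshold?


Number of potential triangles: C(198, 3) = 1274196.
Each occurs with probability p³ ≈ (0.000359)³ ≈ 4.62388e-11.
By linearity: E[X] = C(198, 3)·p³ ≈ 1274196 · 4.62388e-11 ≈ 0.000.
Since α = 3/2 > 1, p = c/n^{3/2} = o(1/n) is below the triangle threshold p ~ 1/n. Asymptotically E[X] ~ (c³/6)·n^{3(1−α)} = (1³/6)·n^{-1.5} → 0, so by Markov's inequality G has no triangles w.h.p.

E[X] ≈ 0.000; in regime p = Θ(1/n^{3/2}) E[X] tends to 0 (below the triangle threshold p ~ 1/n).


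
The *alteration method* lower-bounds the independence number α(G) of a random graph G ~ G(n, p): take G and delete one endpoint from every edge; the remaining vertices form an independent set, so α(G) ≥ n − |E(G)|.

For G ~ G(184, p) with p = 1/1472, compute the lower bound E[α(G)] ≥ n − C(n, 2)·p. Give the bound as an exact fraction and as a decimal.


E[|E(G)|] = C(184, 2)·p = 16836 · (1/1472) = 183/16.
E[α(G)] ≥ n − E[|E(G)|] = 184 − 183/16 = 2761/16.
Numerically: ≈ 172.562.
(This is only a lower bound; the true E[α(G)] may be larger.)

E[α(G)] ≥ 2761/16 ≈ 172.562.
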